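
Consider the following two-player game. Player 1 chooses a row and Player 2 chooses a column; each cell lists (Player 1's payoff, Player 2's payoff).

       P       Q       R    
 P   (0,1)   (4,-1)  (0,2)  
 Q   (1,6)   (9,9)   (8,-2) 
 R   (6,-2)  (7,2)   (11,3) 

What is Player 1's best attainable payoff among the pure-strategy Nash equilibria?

11

Both Q is a pure NE (Player 1: 9 ≥ 7; Player 2: 9 ≥ 6). Player 1 gets 9.
Both R is a pure NE (Player 1: 11 ≥ 8; Player 2: 3 ≥ 2). Player 1 gets 11.
Every other cell has a profitable deviation for at least one player. Highest of {9, 11} is 11.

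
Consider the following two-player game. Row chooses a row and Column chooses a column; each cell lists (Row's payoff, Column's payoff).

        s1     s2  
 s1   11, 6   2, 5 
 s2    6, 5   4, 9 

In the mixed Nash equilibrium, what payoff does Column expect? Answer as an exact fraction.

Row mixes with probability p on s1, chosen so Column is indifferent: 6p + 5(1−p) = 5p + 9(1−p) gives p = 4/5.
Column's expected payoff is 6·4/5 + 5·1/5 = 29/5.

29/5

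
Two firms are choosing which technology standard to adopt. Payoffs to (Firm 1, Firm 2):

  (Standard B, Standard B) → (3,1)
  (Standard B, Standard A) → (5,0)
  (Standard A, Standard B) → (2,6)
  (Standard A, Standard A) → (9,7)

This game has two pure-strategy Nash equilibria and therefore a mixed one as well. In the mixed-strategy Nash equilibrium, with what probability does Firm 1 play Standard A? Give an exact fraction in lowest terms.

Firm 1's mix p on Standard B must make Firm 2 indifferent between Standard B and Standard A.
Firm 2's payoff from Standard B: 1p + 6(1−p). From Standard A: 0p + 7(1−p).
Set equal: 1p = 1(1−p) → p = 1/2.
Probability on Standard A is 1 − 1/2 = 1/2.

1/2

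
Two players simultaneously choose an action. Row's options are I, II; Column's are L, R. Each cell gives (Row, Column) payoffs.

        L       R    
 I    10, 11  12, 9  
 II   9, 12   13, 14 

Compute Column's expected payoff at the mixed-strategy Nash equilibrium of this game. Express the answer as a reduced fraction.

Row mixes with probability p on I, chosen so Column is indifferent: 11p + 12(1−p) = 9p + 14(1−p) gives p = 1/2.
Column's expected payoff is 11·1/2 + 12·1/2 = 23/2.

23/2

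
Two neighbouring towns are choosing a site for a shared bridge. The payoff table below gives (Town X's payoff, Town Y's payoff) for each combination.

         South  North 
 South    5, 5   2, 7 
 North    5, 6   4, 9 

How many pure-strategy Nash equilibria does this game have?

1

Both North: Town X gets 4 (best alternative 2); Town Y gets 9 (best alternative 6). Neither deviates — NE.
Both South is not a NE: Town Y would switch to North (7 > 5).
No other cell survives both best-response checks, so there is 1 pure NE.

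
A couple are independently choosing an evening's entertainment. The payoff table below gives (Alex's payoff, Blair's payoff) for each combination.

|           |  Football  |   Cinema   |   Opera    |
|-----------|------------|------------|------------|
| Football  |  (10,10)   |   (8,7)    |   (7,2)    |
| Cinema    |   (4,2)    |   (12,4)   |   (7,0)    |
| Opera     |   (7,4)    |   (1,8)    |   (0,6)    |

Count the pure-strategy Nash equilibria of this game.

2

Both Football: Alex gets 10 (best alternative 7); Blair gets 10 (best alternative 7). Neither deviates — NE.
Both Cinema: Alex gets 12 (best alternative 8); Blair gets 4 (best alternative 2). Neither deviates — NE.
Both Opera is not a NE: Alex would switch to Football (7 > 0).
No other cell survives both best-response checks, so there are 2 pure NE.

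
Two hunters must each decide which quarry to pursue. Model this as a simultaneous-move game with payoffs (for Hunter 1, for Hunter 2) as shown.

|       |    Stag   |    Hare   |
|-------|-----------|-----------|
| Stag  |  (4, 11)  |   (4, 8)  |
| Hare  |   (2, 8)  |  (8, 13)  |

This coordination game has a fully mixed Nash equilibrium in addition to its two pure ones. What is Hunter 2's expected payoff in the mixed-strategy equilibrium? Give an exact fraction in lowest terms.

79/8

Hunter 1 mixes with probability p on Stag, chosen so Hunter 2 is indifferent: 11p + 8(1−p) = 8p + 13(1−p) gives p = 5/8.
Hunter 2's expected payoff is 11·5/8 + 8·3/8 = 79/8.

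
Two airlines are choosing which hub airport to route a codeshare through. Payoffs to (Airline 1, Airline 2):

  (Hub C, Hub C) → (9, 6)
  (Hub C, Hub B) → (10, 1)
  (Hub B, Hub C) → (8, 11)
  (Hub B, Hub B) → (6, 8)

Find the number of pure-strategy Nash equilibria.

1

Both Hub C: Airline 1 gets 9 (best alternative 8); Airline 2 gets 6 (best alternative 1). Neither deviates — NE.
Both Hub B is not a NE: Airline 1 would switch to Hub C (10 > 6).
No other cell survives both best-response checks, so there is 1 pure NE.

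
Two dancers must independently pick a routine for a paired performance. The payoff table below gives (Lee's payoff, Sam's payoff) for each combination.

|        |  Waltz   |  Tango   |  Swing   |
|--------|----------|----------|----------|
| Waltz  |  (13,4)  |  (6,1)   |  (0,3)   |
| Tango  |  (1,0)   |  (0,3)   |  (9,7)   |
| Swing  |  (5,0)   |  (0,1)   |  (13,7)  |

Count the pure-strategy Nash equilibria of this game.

2

Both Waltz: Lee gets 13 (best alternative 5); Sam gets 4 (best alternative 3). Neither deviates — NE.
Both Swing: Lee gets 13 (best alternative 9); Sam gets 7 (best alternative 1). Neither deviates — NE.
Both Tango is not a NE: Lee would switch to Waltz (6 > 0).
No other cell survives both best-response checks, so there are 2 pure NE.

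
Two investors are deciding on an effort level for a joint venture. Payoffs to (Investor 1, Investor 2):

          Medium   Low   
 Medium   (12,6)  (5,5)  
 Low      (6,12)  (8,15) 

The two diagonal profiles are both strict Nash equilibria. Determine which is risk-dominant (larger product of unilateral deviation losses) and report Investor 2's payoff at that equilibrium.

At both Medium: Investor 1 loses 12 − 6 = 6 by deviating; Investor 2 loses 6 − 5 = 1. Product = 6·1 = 6.
At both Low: Investor 1 loses 8 − 5 = 3 by deviating; Investor 2 loses 15 − 12 = 3. Product = 3·3 = 9.
9 > 6, so both Low is risk-dominant. Investor 2's payoff there is 15.

15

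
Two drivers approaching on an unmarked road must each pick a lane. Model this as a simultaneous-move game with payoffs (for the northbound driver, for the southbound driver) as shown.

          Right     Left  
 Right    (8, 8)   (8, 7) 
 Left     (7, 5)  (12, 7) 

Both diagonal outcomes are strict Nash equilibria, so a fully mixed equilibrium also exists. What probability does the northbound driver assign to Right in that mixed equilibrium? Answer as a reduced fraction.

The northbound driver's mix p on Right must make the southbound driver indifferent between Right and Left.
The southbound driver's payoff from Right: 8p + 5(1−p). From Left: 7p + 7(1−p).
Set equal: 1p = 2(1−p) → p = 2/3.

2/3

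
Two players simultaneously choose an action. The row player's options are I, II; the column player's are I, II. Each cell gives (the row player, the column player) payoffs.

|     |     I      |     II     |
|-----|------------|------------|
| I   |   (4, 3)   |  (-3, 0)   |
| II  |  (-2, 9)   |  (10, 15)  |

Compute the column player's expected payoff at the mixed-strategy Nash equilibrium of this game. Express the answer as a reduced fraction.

5

The row player mixes with probability p on I, chosen so the column player is indifferent: 3p + 9(1−p) = 0p + 15(1−p) gives p = 2/3.
The column player's expected payoff is 3·2/3 + 9·1/3 = 5.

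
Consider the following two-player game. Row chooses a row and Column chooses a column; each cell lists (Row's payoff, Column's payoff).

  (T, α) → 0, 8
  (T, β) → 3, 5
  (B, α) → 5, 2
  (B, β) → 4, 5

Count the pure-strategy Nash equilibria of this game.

(B, β): Row gets 4 (best alternative 3); Column gets 5 (best alternative 2). Neither deviates — NE.
(T, α) is not a NE: Row would switch to B (5 > 0).
No other cell survives both best-response checks, so there is 1 pure NE.

1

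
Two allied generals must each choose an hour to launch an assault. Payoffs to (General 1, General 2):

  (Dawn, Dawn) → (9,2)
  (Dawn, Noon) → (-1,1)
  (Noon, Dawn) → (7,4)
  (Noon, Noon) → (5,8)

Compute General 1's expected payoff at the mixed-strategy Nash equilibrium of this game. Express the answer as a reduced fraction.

13/2

General 2 mixes with probability q on Dawn, chosen so General 1 is indifferent: 9q + (-1)(1−q) = 7q + 5(1−q) gives q = 3/4.
General 1's expected payoff (from either row, since indifferent) is 9·3/4 + (-1)·1/4 = 13/2.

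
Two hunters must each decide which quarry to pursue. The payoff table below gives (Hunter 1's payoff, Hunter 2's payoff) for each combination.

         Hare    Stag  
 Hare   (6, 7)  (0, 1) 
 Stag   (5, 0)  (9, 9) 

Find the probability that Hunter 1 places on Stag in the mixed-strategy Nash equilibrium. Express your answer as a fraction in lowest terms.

Hunter 1's mix p on Hare must make Hunter 2 indifferent between Hare and Stag.
Hunter 2's payoff from Hare: 7p + 0(1−p). From Stag: 1p + 9(1−p).
Set equal: 6p = 9(1−p) → p = 9/15 = 3/5.
Probability on Stag is 1 − 3/5 = 2/5.

2/5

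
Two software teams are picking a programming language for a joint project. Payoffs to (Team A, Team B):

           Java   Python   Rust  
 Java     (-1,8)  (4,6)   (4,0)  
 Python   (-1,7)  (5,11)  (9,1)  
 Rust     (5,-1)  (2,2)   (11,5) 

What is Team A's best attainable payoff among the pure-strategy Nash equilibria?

Both Python is a pure NE (Team A: 5 ≥ 4; Team B: 11 ≥ 7). Team A gets 5.
Both Rust is a pure NE (Team A: 11 ≥ 9; Team B: 5 ≥ 2). Team A gets 11.
Every other cell has a profitable deviation for at least one player. Highest of {5, 11} is 11.

11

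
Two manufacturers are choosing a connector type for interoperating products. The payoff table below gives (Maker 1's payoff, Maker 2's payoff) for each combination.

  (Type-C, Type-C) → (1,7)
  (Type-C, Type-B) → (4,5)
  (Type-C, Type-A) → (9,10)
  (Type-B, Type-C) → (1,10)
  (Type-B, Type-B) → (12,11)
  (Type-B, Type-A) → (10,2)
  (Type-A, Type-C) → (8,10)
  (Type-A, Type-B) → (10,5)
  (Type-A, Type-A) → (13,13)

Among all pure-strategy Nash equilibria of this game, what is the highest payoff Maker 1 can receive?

13

Both Type-B is a pure NE (Maker 1: 12 ≥ 10; Maker 2: 11 ≥ 10). Maker 1 gets 12.
Both Type-A is a pure NE (Maker 1: 13 ≥ 10; Maker 2: 13 ≥ 10). Maker 1 gets 13.
Every other cell has a profitable deviation for at least one player. Highest of {12, 13} is 13.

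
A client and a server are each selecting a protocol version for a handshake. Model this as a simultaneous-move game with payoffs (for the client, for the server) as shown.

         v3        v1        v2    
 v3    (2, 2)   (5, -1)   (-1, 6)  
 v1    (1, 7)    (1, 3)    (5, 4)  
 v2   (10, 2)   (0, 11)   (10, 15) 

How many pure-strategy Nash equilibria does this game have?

Both v2: the client gets 10 (best alternative 5); the server gets 15 (best alternative 11). Neither deviates — NE.
Both v1 is not a NE: the client would switch to v3 (5 > 1).
No other cell survives both best-response checks, so there is 1 pure NE.

1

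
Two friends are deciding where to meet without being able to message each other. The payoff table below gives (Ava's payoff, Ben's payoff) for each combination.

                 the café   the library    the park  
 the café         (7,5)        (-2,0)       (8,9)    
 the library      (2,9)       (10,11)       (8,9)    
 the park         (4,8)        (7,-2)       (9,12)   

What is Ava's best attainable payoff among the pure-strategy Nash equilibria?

Both the library is a pure NE (Ava: 10 ≥ 7; Ben: 11 ≥ 9). Ava gets 10.
Both the park is a pure NE (Ava: 9 ≥ 8; Ben: 12 ≥ 8). Ava gets 9.
Every other cell has a profitable deviation for at least one player. Highest of {10, 9} is 10.

10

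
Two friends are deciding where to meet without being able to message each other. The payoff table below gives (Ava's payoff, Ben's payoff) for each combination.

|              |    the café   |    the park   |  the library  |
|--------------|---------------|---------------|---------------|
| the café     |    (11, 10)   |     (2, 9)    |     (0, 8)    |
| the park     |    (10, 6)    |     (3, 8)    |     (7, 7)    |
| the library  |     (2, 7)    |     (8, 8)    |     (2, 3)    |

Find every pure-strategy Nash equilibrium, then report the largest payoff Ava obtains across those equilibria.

11

Both the café is a pure NE (Ava: 11 ≥ 10; Ben: 10 ≥ 9). Ava gets 11.
(the library, the park) is a pure NE (Ava: 8 ≥ 3; Ben: 8 ≥ 7). Ava gets 8.
Every other cell has a profitable deviation for at least one player. Highest of {11, 8} is 11.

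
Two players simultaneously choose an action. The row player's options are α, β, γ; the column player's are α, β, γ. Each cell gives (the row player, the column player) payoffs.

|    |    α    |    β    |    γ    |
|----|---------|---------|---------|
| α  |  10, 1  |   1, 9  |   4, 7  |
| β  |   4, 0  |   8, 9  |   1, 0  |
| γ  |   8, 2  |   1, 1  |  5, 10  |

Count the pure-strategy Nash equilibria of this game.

Both β: the row player gets 8 (best alternative 1); the column player gets 9 (best alternative 0). Neither deviates — NE.
Both γ: the row player gets 5 (best alternative 4); the column player gets 10 (best alternative 2). Neither deviates — NE.
Both α is not a NE: the column player would switch to β (9 > 1).
No other cell survives both best-response checks, so there are 2 pure NE.

2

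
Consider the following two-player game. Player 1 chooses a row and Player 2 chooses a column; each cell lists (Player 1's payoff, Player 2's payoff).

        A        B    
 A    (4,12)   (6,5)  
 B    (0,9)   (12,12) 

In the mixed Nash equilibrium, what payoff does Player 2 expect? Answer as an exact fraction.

Player 1 mixes with probability p on A, chosen so Player 2 is indifferent: 12p + 9(1−p) = 5p + 12(1−p) gives p = 3/10.
Player 2's expected payoff is 12·3/10 + 9·7/10 = 99/10.

99/10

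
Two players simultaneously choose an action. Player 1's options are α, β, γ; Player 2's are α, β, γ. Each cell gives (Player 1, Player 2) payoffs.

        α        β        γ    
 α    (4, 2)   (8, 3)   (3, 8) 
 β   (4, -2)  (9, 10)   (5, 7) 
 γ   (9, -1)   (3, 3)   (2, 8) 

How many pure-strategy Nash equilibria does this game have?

Both β: Player 1 gets 9 (best alternative 8); Player 2 gets 10 (best alternative 7). Neither deviates — NE.
Both α is not a NE: Player 1 would switch to γ (9 > 4).
No other cell survives both best-response checks, so there is 1 pure NE.

1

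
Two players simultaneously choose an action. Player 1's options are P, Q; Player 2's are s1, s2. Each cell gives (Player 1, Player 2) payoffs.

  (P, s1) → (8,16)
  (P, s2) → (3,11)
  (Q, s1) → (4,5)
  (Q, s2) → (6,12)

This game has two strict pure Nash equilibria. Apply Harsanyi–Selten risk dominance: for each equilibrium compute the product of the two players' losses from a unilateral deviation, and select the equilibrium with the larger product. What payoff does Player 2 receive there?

12

At (P, s1): Player 1 loses 8 − 4 = 4 by deviating; Player 2 loses 16 − 11 = 5. Product = 4·5 = 20.
At (Q, s2): Player 1 loses 6 − 3 = 3 by deviating; Player 2 loses 12 − 5 = 7. Product = 3·7 = 21.
21 > 20, so (Q, s2) is risk-dominant. Player 2's payoff there is 12.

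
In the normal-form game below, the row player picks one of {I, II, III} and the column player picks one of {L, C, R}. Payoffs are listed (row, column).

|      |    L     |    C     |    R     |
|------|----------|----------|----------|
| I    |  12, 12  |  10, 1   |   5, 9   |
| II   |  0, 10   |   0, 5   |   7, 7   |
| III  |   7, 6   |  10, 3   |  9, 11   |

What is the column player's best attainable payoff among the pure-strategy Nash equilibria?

(I, L) is a pure NE (the row player: 12 ≥ 7; the column player: 12 ≥ 9). The column player gets 12.
(III, R) is a pure NE (the row player: 9 ≥ 7; the column player: 11 ≥ 6). The column player gets 11.
Every other cell has a profitable deviation for at least one player. Highest of {12, 11} is 12.

12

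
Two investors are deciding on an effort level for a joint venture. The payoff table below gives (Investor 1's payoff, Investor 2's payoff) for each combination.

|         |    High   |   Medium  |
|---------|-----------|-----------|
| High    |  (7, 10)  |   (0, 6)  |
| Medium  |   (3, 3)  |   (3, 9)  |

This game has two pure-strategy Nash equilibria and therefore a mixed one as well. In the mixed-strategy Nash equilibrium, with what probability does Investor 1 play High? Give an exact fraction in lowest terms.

3/5

Investor 1's mix p on High must make Investor 2 indifferent between High and Medium.
Investor 2's payoff from High: 10p + 3(1−p). From Medium: 6p + 9(1−p).
Set equal: 4p = 6(1−p) → p = 6/10 = 3/5.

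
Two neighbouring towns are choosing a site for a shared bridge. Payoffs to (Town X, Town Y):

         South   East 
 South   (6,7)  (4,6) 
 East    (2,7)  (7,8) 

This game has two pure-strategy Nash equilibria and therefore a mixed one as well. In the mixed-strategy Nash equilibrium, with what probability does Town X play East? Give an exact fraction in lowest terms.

Town X's mix p on South must make Town Y indifferent between South and East.
Town Y's payoff from South: 7p + 7(1−p). From East: 6p + 8(1−p).
Set equal: 1p = 1(1−p) → p = 1/2.
Probability on East is 1 − 1/2 = 1/2.

1/2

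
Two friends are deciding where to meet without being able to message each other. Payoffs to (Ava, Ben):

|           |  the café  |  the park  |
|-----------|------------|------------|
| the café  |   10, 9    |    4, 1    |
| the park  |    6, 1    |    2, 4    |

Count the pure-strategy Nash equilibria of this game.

Both the café: Ava gets 10 (best alternative 6); Ben gets 9 (best alternative 1). Neither deviates — NE.
Both the park is not a NE: Ava would switch to the café (4 > 2).
No other cell survives both best-response checks, so there is 1 pure NE.

1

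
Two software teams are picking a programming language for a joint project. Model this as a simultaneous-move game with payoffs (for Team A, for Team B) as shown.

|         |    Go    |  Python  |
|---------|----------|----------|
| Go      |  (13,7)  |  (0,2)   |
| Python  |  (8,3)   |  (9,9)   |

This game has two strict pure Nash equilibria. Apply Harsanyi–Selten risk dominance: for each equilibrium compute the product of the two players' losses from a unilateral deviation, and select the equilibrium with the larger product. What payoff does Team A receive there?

At both Go: Team A loses 13 − 8 = 5 by deviating; Team B loses 7 − 2 = 5. Product = 5·5 = 25.
At both Python: Team A loses 9 − 0 = 9 by deviating; Team B loses 9 − 3 = 6. Product = 9·6 = 54.
54 > 25, so both Python is risk-dominant. Team A's payoff there is 9.

9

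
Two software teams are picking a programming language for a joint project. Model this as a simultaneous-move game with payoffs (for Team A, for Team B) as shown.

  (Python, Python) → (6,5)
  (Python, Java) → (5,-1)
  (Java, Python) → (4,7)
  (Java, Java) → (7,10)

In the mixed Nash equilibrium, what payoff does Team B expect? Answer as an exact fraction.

19/3

Team A mixes with probability p on Python, chosen so Team B is indifferent: 5p + 7(1−p) = (-1)p + 10(1−p) gives p = 1/3.
Team B's expected payoff is 5·1/3 + 7·2/3 = 19/3.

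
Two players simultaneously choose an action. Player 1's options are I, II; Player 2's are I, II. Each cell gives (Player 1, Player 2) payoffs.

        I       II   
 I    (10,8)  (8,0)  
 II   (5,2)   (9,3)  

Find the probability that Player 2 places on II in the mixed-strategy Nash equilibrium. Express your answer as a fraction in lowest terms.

Player 2's mix q on I must make Player 1 indifferent between I and II.
Player 1's payoff from I: 10q + 8(1−q). From II: 5q + 9(1−q).
Set equal: 5q = 1(1−q) → q = 1/6.
Probability on II is 1 − 1/6 = 5/6.

5/6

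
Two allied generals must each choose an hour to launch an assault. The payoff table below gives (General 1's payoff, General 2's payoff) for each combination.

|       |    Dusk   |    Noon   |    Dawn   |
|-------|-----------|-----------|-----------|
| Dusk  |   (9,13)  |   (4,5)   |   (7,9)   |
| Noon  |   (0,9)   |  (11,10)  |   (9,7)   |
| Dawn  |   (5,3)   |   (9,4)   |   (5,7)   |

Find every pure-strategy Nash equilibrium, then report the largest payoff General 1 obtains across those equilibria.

Both Dusk is a pure NE (General 1: 9 ≥ 5; General 2: 13 ≥ 9). General 1 gets 9.
Both Noon is a pure NE (General 1: 11 ≥ 9; General 2: 10 ≥ 9). General 1 gets 11.
Every other cell has a profitable deviation for at least one player. Highest of {9, 11} is 11.

11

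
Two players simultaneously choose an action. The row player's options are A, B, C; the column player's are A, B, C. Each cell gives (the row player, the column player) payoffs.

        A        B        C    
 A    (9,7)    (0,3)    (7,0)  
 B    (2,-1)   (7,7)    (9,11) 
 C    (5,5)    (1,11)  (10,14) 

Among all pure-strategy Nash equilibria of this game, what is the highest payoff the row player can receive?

Both A is a pure NE (the row player: 9 ≥ 5; the column player: 7 ≥ 3). The row player gets 9.
Both C is a pure NE (the row player: 10 ≥ 9; the column player: 14 ≥ 11). The row player gets 10.
Every other cell has a profitable deviation for at least one player. Highest of {9, 10} is 10.

10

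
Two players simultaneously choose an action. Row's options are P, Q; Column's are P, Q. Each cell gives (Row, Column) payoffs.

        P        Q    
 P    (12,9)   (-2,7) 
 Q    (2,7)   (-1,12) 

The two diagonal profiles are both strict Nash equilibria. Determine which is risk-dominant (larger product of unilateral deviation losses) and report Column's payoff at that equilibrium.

At both P: Row loses 12 − 2 = 10 by deviating; Column loses 9 − 7 = 2. Product = 10·2 = 20.
At both Q: Row loses -1 − (-2) = 1 by deviating; Column loses 12 − 7 = 5. Product = 1·5 = 5.
20 > 5, so both P is risk-dominant. Column's payoff there is 9.

9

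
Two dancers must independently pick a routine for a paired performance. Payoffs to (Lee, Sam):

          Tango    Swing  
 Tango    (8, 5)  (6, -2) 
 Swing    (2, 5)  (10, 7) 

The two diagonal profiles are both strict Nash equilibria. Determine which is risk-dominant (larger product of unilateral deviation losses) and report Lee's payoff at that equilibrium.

At both Tango: Lee loses 8 − 2 = 6 by deviating; Sam loses 5 − (-2) = 7. Product = 6·7 = 42.
At both Swing: Lee loses 10 − 6 = 4 by deviating; Sam loses 7 − 5 = 2. Product = 4·2 = 8.
42 > 8, so both Tango is risk-dominant. Lee's payoff there is 8.

8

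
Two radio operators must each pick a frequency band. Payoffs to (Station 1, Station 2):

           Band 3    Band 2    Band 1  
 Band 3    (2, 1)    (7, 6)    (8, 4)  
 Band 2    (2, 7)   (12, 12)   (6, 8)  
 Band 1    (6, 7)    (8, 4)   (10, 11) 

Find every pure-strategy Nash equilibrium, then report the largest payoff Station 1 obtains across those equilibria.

12

Both Band 2 is a pure NE (Station 1: 12 ≥ 8; Station 2: 12 ≥ 8). Station 1 gets 12.
Both Band 1 is a pure NE (Station 1: 10 ≥ 8; Station 2: 11 ≥ 7). Station 1 gets 10.
Every other cell has a profitable deviation for at least one player. Highest of {12, 10} is 12.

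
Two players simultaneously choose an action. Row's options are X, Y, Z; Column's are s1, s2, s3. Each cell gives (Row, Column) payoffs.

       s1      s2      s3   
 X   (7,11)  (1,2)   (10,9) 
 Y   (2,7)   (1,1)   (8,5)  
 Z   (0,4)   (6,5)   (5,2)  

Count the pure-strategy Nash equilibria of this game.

(X, s1): Row gets 7 (best alternative 2); Column gets 11 (best alternative 9). Neither deviates — NE.
(Z, s2): Row gets 6 (best alternative 1); Column gets 5 (best alternative 4). Neither deviates — NE.
(Y, s2) is not a NE: Row would switch to Z (6 > 1).
No other cell survives both best-response checks, so there are 2 pure NE.

2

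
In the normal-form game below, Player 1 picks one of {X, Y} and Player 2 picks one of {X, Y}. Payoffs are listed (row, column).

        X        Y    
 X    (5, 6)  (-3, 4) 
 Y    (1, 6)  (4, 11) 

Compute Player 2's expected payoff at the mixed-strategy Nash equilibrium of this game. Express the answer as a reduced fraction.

Player 1 mixes with probability p on X, chosen so Player 2 is indifferent: 6p + 6(1−p) = 4p + 11(1−p) gives p = 5/7.
Player 2's expected payoff is 6·5/7 + 6·2/7 = 6.

6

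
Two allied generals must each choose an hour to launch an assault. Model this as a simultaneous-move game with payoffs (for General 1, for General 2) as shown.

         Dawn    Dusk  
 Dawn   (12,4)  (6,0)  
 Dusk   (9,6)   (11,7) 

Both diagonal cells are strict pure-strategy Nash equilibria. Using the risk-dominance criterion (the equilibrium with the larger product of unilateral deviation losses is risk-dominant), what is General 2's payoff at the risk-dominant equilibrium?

At both Dawn: General 1 loses 12 − 9 = 3 by deviating; General 2 loses 4 − 0 = 4. Product = 3·4 = 12.
At both Dusk: General 1 loses 11 − 6 = 5 by deviating; General 2 loses 7 − 6 = 1. Product = 5·1 = 5.
12 > 5, so both Dawn is risk-dominant. General 2's payoff there is 4.

4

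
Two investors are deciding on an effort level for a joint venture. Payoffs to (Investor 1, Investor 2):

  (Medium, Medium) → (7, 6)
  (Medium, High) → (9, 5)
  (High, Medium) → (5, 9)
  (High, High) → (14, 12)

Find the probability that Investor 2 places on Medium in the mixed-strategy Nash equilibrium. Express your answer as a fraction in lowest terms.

Investor 2's mix q on Medium must make Investor 1 indifferent between Medium and High.
Investor 1's payoff from Medium: 7q + 9(1−q). From High: 5q + 14(1−q).
Set equal: 2q = 5(1−q) → q = 5/7.

5/7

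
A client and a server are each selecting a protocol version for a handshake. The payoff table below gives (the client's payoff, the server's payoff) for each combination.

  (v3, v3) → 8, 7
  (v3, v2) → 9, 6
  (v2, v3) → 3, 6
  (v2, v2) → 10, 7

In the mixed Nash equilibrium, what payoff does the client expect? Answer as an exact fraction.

The server mixes with probability q on v3, chosen so the client is indifferent: 8q + 9(1−q) = 3q + 10(1−q) gives q = 1/6.
The client's expected payoff (from either row, since indifferent) is 8·1/6 + 9·5/6 = 53/6.

53/6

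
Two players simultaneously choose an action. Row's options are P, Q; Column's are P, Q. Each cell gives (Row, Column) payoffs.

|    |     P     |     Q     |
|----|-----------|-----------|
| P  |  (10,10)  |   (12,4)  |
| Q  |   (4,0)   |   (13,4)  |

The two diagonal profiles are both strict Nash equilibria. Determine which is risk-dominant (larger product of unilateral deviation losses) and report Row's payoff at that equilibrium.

10

At both P: Row loses 10 − 4 = 6 by deviating; Column loses 10 − 4 = 6. Product = 6·6 = 36.
At both Q: Row loses 13 − 12 = 1 by deviating; Column loses 4 − 0 = 4. Product = 1·4 = 4.
36 > 4, so both P is risk-dominant. Row's payoff there is 10.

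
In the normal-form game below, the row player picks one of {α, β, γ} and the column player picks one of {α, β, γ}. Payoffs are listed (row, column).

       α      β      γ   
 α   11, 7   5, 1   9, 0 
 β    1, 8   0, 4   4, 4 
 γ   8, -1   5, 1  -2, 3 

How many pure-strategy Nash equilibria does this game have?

Both α: the row player gets 11 (best alternative 8); the column player gets 7 (best alternative 1). Neither deviates — NE.
Both γ is not a NE: the row player would switch to α (9 > -2).
No other cell survives both best-response checks, so there is 1 pure NE.

1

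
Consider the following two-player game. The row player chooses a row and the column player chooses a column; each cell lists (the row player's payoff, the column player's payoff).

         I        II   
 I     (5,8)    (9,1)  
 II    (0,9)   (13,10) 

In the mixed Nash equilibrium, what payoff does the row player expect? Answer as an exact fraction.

65/9

The column player mixes with probability q on I, chosen so the row player is indifferent: 5q + 9(1−q) = 0q + 13(1−q) gives q = 4/9.
The row player's expected payoff (from either row, since indifferent) is 5·4/9 + 9·5/9 = 65/9.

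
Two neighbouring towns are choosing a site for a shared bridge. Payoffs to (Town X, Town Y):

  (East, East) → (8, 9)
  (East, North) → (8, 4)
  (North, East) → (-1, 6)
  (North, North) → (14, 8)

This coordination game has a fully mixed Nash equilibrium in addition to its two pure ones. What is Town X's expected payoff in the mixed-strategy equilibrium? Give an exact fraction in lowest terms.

8

Town Y mixes with probability q on East, chosen so Town X is indifferent: 8q + 8(1−q) = (-1)q + 14(1−q) gives q = 2/5.
Town X's expected payoff (from either row, since indifferent) is 8·2/5 + 8·3/5 = 8.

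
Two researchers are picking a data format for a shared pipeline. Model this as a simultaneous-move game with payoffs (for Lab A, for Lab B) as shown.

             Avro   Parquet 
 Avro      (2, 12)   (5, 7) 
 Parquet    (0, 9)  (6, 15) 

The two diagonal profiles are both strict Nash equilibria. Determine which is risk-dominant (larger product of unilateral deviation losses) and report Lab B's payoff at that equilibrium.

At both Avro: Lab A loses 2 − 0 = 2 by deviating; Lab B loses 12 − 7 = 5. Product = 2·5 = 10.
At both Parquet: Lab A loses 6 − 5 = 1 by deviating; Lab B loses 15 − 9 = 6. Product = 1·6 = 6.
10 > 6, so both Avro is risk-dominant. Lab B's payoff there is 12.

12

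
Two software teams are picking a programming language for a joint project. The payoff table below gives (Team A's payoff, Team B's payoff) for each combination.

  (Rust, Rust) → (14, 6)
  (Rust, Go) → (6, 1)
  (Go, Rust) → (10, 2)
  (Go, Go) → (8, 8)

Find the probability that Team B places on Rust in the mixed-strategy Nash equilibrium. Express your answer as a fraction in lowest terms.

1/3

Team B's mix q on Rust must make Team A indifferent between Rust and Go.
Team A's payoff from Rust: 14q + 6(1−q). From Go: 10q + 8(1−q).
Set equal: 4q = 2(1−q) → q = 2/6 = 1/3.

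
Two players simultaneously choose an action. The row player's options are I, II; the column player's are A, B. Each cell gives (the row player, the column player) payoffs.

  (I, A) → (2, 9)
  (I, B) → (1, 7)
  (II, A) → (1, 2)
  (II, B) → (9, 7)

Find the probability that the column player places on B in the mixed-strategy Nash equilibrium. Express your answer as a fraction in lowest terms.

1/9

The column player's mix q on A must make the row player indifferent between I and II.
The row player's payoff from I: 2q + 1(1−q). From II: 1q + 9(1−q).
Set equal: 1q = 8(1−q) → q = 8/9.
Probability on B is 1 − 8/9 = 1/9.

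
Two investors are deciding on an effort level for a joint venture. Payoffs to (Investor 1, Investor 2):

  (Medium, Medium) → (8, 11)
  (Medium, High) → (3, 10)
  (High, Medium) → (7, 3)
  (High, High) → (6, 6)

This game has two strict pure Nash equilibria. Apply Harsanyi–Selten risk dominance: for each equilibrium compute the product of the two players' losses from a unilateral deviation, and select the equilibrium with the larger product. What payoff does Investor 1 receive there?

At both Medium: Investor 1 loses 8 − 7 = 1 by deviating; Investor 2 loses 11 − 10 = 1. Product = 1·1 = 1.
At both High: Investor 1 loses 6 − 3 = 3 by deviating; Investor 2 loses 6 − 3 = 3. Product = 3·3 = 9.
9 > 1, so both High is risk-dominant. Investor 1's payoff there is 6.

6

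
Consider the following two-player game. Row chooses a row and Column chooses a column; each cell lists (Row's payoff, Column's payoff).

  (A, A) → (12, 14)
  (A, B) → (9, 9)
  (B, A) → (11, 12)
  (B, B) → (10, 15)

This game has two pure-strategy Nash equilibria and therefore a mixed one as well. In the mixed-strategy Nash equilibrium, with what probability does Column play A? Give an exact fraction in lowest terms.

1/2

Column's mix q on A must make Row indifferent between A and B.
Row's payoff from A: 12q + 9(1−q). From B: 11q + 10(1−q).
Set equal: 1q = 1(1−q) → q = 1/2.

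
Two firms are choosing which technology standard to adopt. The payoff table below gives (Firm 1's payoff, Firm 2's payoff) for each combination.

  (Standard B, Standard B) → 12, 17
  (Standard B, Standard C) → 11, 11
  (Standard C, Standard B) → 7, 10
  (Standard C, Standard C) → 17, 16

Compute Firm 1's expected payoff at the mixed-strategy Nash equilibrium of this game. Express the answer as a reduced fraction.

Firm 2 mixes with probability q on Standard B, chosen so Firm 1 is indifferent: 12q + 11(1−q) = 7q + 17(1−q) gives q = 6/11.
Firm 1's expected payoff (from either row, since indifferent) is 12·6/11 + 11·5/11 = 127/11.

127/11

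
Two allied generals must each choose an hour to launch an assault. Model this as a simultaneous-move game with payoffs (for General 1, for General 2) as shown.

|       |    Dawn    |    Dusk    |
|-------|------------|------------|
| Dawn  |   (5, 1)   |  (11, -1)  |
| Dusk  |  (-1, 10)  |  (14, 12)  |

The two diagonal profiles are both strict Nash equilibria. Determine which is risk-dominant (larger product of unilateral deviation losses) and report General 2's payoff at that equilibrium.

At both Dawn: General 1 loses 5 − (-1) = 6 by deviating; General 2 loses 1 − (-1) = 2. Product = 6·2 = 12.
At both Dusk: General 1 loses 14 − 11 = 3 by deviating; General 2 loses 12 − 10 = 2. Product = 3·2 = 6.
12 > 6, so both Dawn is risk-dominant. General 2's payoff there is 1.

1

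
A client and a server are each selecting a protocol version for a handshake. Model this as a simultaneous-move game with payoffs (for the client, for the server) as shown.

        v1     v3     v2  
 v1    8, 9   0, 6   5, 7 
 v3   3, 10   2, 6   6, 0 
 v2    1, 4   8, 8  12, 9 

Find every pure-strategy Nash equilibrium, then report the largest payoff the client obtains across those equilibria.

12

Both v1 is a pure NE (the client: 8 ≥ 3; the server: 9 ≥ 7). The client gets 8.
Both v2 is a pure NE (the client: 12 ≥ 6; the server: 9 ≥ 8). The client gets 12.
Every other cell has a profitable deviation for at least one player. Highest of {8, 12} is 12.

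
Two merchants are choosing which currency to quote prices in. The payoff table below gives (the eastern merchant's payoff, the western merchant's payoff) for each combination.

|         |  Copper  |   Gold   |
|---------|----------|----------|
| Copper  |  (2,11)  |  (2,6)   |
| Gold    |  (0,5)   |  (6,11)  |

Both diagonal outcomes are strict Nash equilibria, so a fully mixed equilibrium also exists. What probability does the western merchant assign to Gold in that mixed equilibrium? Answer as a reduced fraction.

The western merchant's mix q on Copper must make the eastern merchant indifferent between Copper and Gold.
The eastern merchant's payoff from Copper: 2q + 2(1−q). From Gold: 0q + 6(1−q).
Set equal: 2q = 4(1−q) → q = 4/6 = 2/3.
Probability on Gold is 1 − 2/3 = 1/3.

1/3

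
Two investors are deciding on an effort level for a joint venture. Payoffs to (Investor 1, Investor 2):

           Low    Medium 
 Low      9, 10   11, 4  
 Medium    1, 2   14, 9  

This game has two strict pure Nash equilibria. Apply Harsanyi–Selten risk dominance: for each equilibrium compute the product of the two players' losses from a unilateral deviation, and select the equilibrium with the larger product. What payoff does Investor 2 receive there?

At both Low: Investor 1 loses 9 − 1 = 8 by deviating; Investor 2 loses 10 − 4 = 6. Product = 8·6 = 48.
At both Medium: Investor 1 loses 14 − 11 = 3 by deviating; Investor 2 loses 9 − 2 = 7. Product = 3·7 = 21.
48 > 21, so both Low is risk-dominant. Investor 2's payoff there is 10.

10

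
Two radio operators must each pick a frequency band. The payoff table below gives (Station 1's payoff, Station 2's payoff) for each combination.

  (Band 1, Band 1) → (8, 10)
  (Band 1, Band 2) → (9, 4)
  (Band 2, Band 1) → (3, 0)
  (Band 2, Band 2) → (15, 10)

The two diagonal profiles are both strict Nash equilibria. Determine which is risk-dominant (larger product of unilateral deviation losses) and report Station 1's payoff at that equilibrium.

15

At both Band 1: Station 1 loses 8 − 3 = 5 by deviating; Station 2 loses 10 − 4 = 6. Product = 5·6 = 30.
At both Band 2: Station 1 loses 15 − 9 = 6 by deviating; Station 2 loses 10 − 0 = 10. Product = 6·10 = 60.
60 > 30, so both Band 2 is risk-dominant. Station 1's payoff there is 15.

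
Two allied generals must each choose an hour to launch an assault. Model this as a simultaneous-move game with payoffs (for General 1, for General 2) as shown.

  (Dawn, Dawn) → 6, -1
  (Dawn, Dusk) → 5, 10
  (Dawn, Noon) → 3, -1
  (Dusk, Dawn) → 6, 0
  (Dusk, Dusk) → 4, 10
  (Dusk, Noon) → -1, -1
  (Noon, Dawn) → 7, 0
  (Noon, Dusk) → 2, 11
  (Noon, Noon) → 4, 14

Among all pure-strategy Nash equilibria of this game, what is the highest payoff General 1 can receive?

5

(Dawn, Dusk) is a pure NE (General 1: 5 ≥ 4; General 2: 10 ≥ -1). General 1 gets 5.
Both Noon is a pure NE (General 1: 4 ≥ 3; General 2: 14 ≥ 11). General 1 gets 4.
Every other cell has a profitable deviation for at least one player. Highest of {5, 4} is 5.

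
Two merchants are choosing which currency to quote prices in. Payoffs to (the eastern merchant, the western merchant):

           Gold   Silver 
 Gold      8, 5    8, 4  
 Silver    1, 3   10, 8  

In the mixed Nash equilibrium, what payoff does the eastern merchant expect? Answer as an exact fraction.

The western merchant mixes with probability q on Gold, chosen so the eastern merchant is indifferent: 8q + 8(1−q) = 1q + 10(1−q) gives q = 2/9.
The eastern merchant's expected payoff (from either row, since indifferent) is 8·2/9 + 8·7/9 = 8.

8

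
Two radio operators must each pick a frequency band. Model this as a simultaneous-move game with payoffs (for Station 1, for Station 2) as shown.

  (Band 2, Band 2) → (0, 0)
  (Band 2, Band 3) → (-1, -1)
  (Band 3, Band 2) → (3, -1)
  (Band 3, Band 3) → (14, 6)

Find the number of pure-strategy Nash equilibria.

1

Both Band 3: Station 1 gets 14 (best alternative -1); Station 2 gets 6 (best alternative -1). Neither deviates — NE.
Both Band 2 is not a NE: Station 1 would switch to Band 3 (3 > 0).
No other cell survives both best-response checks, so there is 1 pure NE.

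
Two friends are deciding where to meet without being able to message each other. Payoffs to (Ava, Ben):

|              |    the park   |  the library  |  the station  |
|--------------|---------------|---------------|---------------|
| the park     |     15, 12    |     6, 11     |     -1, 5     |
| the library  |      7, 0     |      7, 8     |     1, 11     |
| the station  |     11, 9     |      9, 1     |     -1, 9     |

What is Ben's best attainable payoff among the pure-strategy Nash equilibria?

12

Both the park is a pure NE (Ava: 15 ≥ 11; Ben: 12 ≥ 11). Ben gets 12.
(the library, the station) is a pure NE (Ava: 1 ≥ -1; Ben: 11 ≥ 8). Ben gets 11.
Every other cell has a profitable deviation for at least one player. Highest of {12, 11} is 12.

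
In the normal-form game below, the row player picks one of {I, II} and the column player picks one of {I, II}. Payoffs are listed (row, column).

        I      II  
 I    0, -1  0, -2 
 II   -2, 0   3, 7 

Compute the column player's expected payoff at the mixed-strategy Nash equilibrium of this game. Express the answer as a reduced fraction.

-7/8

The row player mixes with probability p on I, chosen so the column player is indifferent: (-1)p + 0(1−p) = (-2)p + 7(1−p) gives p = 7/8.
The column player's expected payoff is (-1)·7/8 + 0·1/8 = -7/8.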